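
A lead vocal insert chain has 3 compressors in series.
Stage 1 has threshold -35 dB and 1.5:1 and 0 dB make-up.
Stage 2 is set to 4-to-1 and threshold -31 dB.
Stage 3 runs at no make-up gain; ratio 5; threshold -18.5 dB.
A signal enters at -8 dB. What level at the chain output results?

-27.5 dB

Stage 1: -8 dB is 27 dB over -35 dB; at 1.5:1 that becomes 18 dB over, giving -17 dB.
Stage 2: -17 dB is 14 dB over -31 dB; at 4:1 that becomes 3.5 dB over, giving -27.5 dB.
Stage 3: -27.5 dB ≤ -18.5 dB, so stage 3 doesn't engage; output -27.5 dB.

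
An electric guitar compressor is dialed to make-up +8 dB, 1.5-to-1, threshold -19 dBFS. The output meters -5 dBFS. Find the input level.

-10 dBFS

Remove make-up: -5 − 8 = -13 dBFS.
That's 6 dB above the -19 dBFS threshold.
Undo the ratio: input overshoot = 6 × 1.5 = 9 dB, giving input = -10 dBFS.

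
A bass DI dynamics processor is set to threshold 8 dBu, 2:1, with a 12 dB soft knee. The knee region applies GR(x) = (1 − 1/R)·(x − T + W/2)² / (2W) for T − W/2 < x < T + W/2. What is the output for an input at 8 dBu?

x − T + W/2 = 8 − 8 + 6 = 6.
GR = (1 − 1/2) × 6² / 24 = 0.5 × 36 / 24 = 0.75 dB.
Output = 8 − 0.75 = 7.25 dBu.

7.25 dBu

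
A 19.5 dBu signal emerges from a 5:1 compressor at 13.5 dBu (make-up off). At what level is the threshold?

12 dBu

Let T be the threshold. Output overshoot = (input overshoot)/R, so 13.5 − T = (19.5 − T)/5.
5·(13.5 − T) = 19.5 − T → 4·T = 67.5 − 19.5 = 48.
T = 48/4 = 12 dBu.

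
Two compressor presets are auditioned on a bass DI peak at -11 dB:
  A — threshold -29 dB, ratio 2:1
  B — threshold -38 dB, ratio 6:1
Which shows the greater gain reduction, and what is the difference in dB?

A: 18 dB over, compressed to 9 dB over, so 9 dB of GR.
B: 27 dB over, compressed to 4.5 dB over, so 22.5 dB of GR.
B applies 13.5 dB more gain reduction.

B, by 13.5 dB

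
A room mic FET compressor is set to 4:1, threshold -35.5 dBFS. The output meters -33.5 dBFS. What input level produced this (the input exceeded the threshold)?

That's 2 dB above the -35.5 dBFS threshold.
Before 4:1 compression the overshoot was 2 × 4 = 8 dB, so input = -35.5 + 8 = -27.5 dBFS.

-27.5 dBFS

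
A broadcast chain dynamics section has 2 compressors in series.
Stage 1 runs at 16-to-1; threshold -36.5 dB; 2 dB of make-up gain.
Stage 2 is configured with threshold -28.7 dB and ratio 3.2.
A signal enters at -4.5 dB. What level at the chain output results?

Stage 1: overshoot 32 dB → 32/16 = 2 dB → -34.5 dB; +2 dB make-up → -32.5 dB.
Stage 2: -32.5 dB is at or below the -28.7 dB threshold — no compression; output -32.5 dB.

-32.5 dB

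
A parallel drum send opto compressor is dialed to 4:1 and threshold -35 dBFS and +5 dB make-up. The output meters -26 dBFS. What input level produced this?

Before make-up, the level was -26 − 5 = -31 dBFS.
That's 4 dB above the -35 dBFS threshold.
Undo the ratio: input overshoot = 4 × 4 = 16 dB, giving input = -19 dBFS.

-19 dBFS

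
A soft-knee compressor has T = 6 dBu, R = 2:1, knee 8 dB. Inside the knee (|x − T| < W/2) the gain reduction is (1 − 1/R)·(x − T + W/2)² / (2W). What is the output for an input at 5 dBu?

4.71875 dBu

x − T + W/2 = 5 − 6 + 4 = 3.
GR = (1 − 1/2) × 3² / 16 = 0.5 × 9 / 16 = 0.28125 dB.
Output = 5 − 0.28125 = 4.71875 dBu.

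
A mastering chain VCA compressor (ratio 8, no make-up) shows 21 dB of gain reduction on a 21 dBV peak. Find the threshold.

-3 dBV

Gain reduction = 21 − 0 = 21 dB; output overshoot = GR / (R − 1) = 21 / 7 = 3 dB.
Threshold = output − output overshoot = 0 − 3 = -3 dBV.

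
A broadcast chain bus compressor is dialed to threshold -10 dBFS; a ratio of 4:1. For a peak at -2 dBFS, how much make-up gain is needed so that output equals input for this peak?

6 dB

Without make-up, output = threshold + overshoot/4 = -10 + 2 = -8 dBFS.
Gap to target: 6 dB.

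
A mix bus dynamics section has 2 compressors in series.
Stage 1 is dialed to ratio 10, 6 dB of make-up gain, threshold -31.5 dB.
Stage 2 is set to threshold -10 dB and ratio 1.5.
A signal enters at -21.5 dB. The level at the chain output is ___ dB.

Stage 1: 10 dB above -31.5 dB, reduced 10:1 to 1 dB above → -30.5 dB; +6 dB make-up → -24.5 dB.
Stage 2: -24.5 dB is at or below the -10 dB threshold — no compression; output -24.5 dB.

-24.5 dB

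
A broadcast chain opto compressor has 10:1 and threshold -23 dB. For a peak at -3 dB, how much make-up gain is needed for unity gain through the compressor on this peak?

Without make-up, output = threshold + overshoot/10 = -23 + 2 = -21 dB.
Gap to target: 18 dB.

18 dB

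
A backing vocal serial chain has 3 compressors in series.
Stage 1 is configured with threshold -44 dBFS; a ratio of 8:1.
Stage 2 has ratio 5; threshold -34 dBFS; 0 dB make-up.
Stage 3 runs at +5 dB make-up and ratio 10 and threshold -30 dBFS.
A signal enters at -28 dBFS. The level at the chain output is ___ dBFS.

Stage 1: 16 dB above -44 dBFS, reduced 8:1 to 2 dB above → -42 dBFS.
Stage 2: below threshold (-42 ≤ -34); passes unchanged; output -42 dBFS.
Stage 3: -42 dBFS ≤ -30 dBFS, so stage 3 doesn't engage; make-up brings it to -37 dBFS.

-37 dBFS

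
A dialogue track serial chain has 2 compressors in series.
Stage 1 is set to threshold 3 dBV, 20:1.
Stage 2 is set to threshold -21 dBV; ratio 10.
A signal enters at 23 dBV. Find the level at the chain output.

Stage 1: 23 dBV is 20 dB over 3 dBV; at 20:1 that becomes 1 dB over, giving 4 dBV.
Stage 2: overshoot 25 dB → 25/10 = 2.5 dB → -18.5 dBV.

-18.5 dBV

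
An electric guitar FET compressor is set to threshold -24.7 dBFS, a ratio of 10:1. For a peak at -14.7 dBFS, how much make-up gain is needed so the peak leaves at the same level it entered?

9 dB

Without make-up, output = threshold + overshoot/10 = -24.7 + 1 = -23.7 dBFS.
Gap to target: 9 dB.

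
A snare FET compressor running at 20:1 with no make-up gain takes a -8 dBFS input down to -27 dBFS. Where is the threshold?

-28 dBFS

Input is 20 dB above T (since output overshoot × R = input overshoot: (-27 − T)·20 = -8 − T gives T = -28 dBFS).
Check: -28 + (-8 − (-28))/20 = -28 + 1 = -27 dBFS. ✓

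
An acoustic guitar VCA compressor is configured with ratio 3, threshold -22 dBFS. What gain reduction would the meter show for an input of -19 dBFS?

-19 dBFS exceeds the threshold by 3 dB.
A 3:1 ratio leaves 1 dB of that excess.
So the signal is attenuated by 3 − 1 = 2 dB.

2 dB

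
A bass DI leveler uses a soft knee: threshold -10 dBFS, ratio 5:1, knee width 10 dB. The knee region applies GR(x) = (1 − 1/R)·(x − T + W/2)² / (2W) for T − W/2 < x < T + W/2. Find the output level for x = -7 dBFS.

-9.56 dBFS

x − T + W/2 = -7 − (-10) + 5 = 8.
GR = (1 − 1/5) × 8² / 20 = 0.8 × 64 / 20 = 2.56 dB.
Output = -7 − 2.56 = -9.56 dBFS.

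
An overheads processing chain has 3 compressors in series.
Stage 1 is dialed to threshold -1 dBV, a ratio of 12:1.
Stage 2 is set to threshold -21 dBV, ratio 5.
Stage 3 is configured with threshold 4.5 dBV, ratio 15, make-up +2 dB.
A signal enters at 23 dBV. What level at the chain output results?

Stage 1: 24 dB above -1 dBV, reduced 12:1 to 2 dB above → 1 dBV.
Stage 2: 1 dBV is 22 dB over -21 dBV; at 5:1 that becomes 4.4 dB over, giving -16.6 dBV.
Stage 3: -16.6 dBV ≤ 4.5 dBV, so stage 3 doesn't engage; make-up brings it to -14.6 dBV.

-14.6 dBV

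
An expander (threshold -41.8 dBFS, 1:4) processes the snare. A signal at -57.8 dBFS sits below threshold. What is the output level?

Undershoot = (-41.8) − (-57.8) = 16 dB.
At 1:4, that expands to 64 dB under threshold.
Output = -41.8 − 64 = -105.8 dBFS.

-105.8 dBFS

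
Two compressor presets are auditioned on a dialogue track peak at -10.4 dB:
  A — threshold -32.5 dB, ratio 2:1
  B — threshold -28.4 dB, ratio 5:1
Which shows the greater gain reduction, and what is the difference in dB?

B, by 3.35 dB

A: overshoot 22.1 dB → output overshoot 11.05 dB → GR 11.05 dB.
B: overshoot 18 dB → output overshoot 3.6 dB → GR 14.4 dB.
Difference: 3.35 dB in favour of B.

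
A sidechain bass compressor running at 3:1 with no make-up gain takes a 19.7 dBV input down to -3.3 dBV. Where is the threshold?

Gain reduction = 19.7 − (-3.3) = 23 dB; output overshoot = GR / (R − 1) = 23 / 2 = 11.5 dB.
Threshold = output − output overshoot = -3.3 − 11.5 = -14.8 dBV.

-14.8 dBV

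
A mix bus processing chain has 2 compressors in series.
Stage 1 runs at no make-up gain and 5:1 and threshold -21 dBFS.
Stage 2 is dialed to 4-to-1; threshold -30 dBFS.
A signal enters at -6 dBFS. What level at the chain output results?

Stage 1: 15 dB above -21 dBFS, reduced 5:1 to 3 dB above → -18 dBFS.
Stage 2: 12 dB above -30 dBFS, reduced 4:1 to 3 dB above → -27 dBFS.

-27 dBFS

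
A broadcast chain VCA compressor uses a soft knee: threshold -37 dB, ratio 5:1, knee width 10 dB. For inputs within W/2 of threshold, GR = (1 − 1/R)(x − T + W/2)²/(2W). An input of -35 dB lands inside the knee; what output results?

x − T + W/2 = -35 − (-37) + 5 = 7.
GR = (1 − 1/5) × 7² / 20 = 0.8 × 49 / 20 = 1.96 dB.
Output = -35 − 1.96 = -36.96 dB.

-36.96 dB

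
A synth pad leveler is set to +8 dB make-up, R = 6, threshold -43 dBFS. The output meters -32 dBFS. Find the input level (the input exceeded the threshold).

Before make-up, the level was -32 − 8 = -40 dBFS.
The compressed level sits -40 − (-43) = 3 dB over threshold.
Before 6:1 compression the overshoot was 3 × 6 = 18 dB, so input = -43 + 18 = -25 dBFS.

-25 dBFS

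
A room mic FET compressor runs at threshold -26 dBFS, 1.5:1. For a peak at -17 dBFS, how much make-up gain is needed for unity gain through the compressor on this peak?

Without make-up, output = threshold + overshoot/1.5 = -26 + 6 = -20 dBFS.
Gap to target: 3 dB.

3 dB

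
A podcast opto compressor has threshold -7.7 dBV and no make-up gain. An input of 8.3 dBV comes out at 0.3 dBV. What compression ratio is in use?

2:1

Input overshoot = 8.3 − (-7.7) = 16 dB; output overshoot = 0.3 − (-7.7) = 8 dB.
Ratio = 16 / 8 = 2.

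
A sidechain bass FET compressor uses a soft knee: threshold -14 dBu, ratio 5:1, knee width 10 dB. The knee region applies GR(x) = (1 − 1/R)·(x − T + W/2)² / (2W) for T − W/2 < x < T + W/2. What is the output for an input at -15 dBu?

x − T + W/2 = -15 − (-14) + 5 = 4.
GR = (1 − 1/5) × 4² / 20 = 0.8 × 16 / 20 = 0.64 dB.
Output = -15 − 0.64 = -15.64 dBu.

-15.64 dBu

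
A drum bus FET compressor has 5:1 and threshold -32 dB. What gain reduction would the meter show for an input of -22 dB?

8 dB

Overshoot = -22 − (-32) = 10 dB.
A 5:1 ratio leaves 2 dB of that excess.
So the signal is attenuated by 10 − 2 = 8 dB.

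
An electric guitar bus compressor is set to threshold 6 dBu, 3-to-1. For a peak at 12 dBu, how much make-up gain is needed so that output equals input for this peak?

Without make-up, output = threshold + overshoot/3 = 6 + 2 = 8 dBu.
Gap to target: 4 dB.

4 dB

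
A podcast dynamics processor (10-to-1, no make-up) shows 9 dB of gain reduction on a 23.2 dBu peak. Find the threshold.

Let T be the threshold. Output overshoot = (input overshoot)/R, so 14.2 − T = (23.2 − T)/10.
10·(14.2 − T) = 23.2 − T → 9·T = 142 − 23.2 = 118.8.
T = 118.8/9 = 13.2 dBu.

13.2 dBu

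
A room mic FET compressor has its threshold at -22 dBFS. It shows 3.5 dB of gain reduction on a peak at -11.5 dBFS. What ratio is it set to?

Input overshoot = -11.5 − (-22) = 10.5 dB.
Output overshoot = 10.5 − 3.5 = 7 dB.
Ratio = input overshoot / output overshoot = 10.5 / 7 = 1.5.

1.5:1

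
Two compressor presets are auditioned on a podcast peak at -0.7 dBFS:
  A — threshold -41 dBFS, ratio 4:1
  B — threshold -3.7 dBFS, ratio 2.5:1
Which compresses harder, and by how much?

A: overshoot 40.3 dB → output overshoot 10.075 dB → GR 30.225 dB.
B: overshoot 3 dB → output overshoot 1.2 dB → GR 1.8 dB.
A reduces 28.425 dB more.

A, by 28.425 dB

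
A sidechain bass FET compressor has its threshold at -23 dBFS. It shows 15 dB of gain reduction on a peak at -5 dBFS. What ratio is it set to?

6:1

Input overshoot = -5 − (-23) = 18 dB.
Output overshoot = 18 − 15 = 3 dB.
Ratio = input overshoot / output overshoot = 18 / 3 = 6.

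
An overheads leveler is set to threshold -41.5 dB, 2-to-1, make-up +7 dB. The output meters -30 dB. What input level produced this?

Before make-up, the level was -30 − 7 = -37 dB.
The compressed level sits -37 − (-41.5) = 4.5 dB over threshold.
Before 2:1 compression the overshoot was 4.5 × 2 = 9 dB, so input = -41.5 + 9 = -32.5 dB.

-32.5 dB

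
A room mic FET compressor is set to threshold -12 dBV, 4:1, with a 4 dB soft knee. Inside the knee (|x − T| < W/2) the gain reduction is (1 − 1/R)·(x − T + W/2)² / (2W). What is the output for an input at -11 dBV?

-11.84375 dBV

x − T + W/2 = -11 − (-12) + 2 = 3.
GR = (1 − 1/4) × 3² / 8 = 0.75 × 9 / 8 = 0.84375 dB.
Output = -11 − 0.84375 = -11.84375 dBV.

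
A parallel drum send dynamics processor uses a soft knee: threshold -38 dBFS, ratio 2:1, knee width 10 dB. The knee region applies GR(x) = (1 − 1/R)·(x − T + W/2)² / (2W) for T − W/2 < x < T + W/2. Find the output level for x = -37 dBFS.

-37.9 dBFS

x − T + W/2 = -37 − (-38) + 5 = 6.
GR = (1 − 1/2) × 6² / 20 = 0.5 × 36 / 20 = 0.9 dB.
Output = -37 − 0.9 = -37.9 dBFS.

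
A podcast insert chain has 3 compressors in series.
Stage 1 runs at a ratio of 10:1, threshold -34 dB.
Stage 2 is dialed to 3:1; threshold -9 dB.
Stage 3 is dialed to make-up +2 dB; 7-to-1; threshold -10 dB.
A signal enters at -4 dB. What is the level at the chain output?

Stage 1: overshoot 30 dB → 30/10 = 3 dB → -31 dB.
Stage 2: below threshold (-31 ≤ -9); passes unchanged; output -31 dB.
Stage 3: -31 dB is at or below the -10 dB threshold — no compression; make-up brings it to -29 dB.

-29 dB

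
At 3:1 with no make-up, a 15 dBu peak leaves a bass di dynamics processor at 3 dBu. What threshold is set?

Gain reduction = 15 − 3 = 12 dB; output overshoot = GR / (R − 1) = 12 / 2 = 6 dB.
Threshold = output − output overshoot = 3 − 6 = -3 dBu.

-3 dBu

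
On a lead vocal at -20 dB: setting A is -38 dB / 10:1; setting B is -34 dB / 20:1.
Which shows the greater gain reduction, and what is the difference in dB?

A, by 2.9 dB

A: overshoot 18 dB → output overshoot 1.8 dB → GR 16.2 dB.
B: overshoot 14 dB → output overshoot 0.7 dB → GR 13.3 dB.
A reduces 2.9 dB more.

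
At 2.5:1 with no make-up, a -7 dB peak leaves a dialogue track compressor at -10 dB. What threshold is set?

Gain reduction = -7 − (-10) = 3 dB; output overshoot = GR / (R − 1) = 3 / 1.5 = 2 dB.
Threshold = output − output overshoot = -10 − 2 = -12 dB.

-12 dB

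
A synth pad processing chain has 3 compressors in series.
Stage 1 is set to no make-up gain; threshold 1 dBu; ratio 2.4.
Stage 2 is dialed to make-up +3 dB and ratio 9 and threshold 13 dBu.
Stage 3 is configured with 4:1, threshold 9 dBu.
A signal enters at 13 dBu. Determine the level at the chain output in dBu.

Stage 1: overshoot 12 dB → 12/2.4 = 5 dB → 6 dBu.
Stage 2: 6 dBu is at or below the 13 dBu threshold — no compression; make-up brings it to 9 dBu.
Stage 3: 9 dBu ≤ 9 dBu, so stage 3 doesn't engage; output 9 dBu.

9 dBu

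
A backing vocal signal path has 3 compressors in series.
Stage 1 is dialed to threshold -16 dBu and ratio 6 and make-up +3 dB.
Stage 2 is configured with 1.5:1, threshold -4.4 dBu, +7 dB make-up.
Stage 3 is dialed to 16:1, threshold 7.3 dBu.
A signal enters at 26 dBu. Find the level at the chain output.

Stage 1: 42 dB above -16 dBu, reduced 6:1 to 7 dB above → -9 dBu; +3 dB make-up → -6 dBu.
Stage 2: below threshold (-6 ≤ -4.4); passes unchanged; make-up brings it to 1 dBu.
Stage 3: below threshold (1 ≤ 7.3); passes unchanged; output 1 dBu.

1 dBu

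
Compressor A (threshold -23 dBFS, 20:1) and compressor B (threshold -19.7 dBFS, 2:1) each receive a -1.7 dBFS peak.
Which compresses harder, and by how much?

A, by 11.235 dB

A: GR = 21.3 − 21.3/20 = 20.235 dB.
B: GR = 18 − 18/2 = 9 dB.
A reduces 11.235 dB more.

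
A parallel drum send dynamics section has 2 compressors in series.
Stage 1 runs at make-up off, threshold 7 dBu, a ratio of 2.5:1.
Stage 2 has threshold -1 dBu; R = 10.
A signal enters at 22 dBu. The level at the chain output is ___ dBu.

Stage 1: 15 dB above 7 dBu, reduced 2.5:1 to 6 dB above → 13 dBu.
Stage 2: overshoot 14 dB → 14/10 = 1.4 dB → 0.4 dBu.

0.4 dBu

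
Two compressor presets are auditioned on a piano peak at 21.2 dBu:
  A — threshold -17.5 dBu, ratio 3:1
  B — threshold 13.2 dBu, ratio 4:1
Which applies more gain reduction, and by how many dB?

A, by 19.8 dB

A: 38.7 dB over, compressed to 12.9 dB over, so 25.8 dB of GR.
B: 8 dB over, compressed to 2 dB over, so 6 dB of GR.
A applies 19.8 dB more gain reduction.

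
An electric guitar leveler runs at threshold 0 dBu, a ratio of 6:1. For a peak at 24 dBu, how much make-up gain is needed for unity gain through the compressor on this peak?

20 dB

The peak compresses to 0 + 24/6 = 4 dBu.
To reach 24 dBu requires 24 − 4 = 20 dB of make-up.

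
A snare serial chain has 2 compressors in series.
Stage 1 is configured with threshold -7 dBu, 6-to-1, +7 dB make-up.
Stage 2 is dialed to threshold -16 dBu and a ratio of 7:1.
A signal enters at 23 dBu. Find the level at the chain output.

-13 dBu

Stage 1: overshoot 30 dB → 30/6 = 5 dB → -2 dBu; +7 dB make-up → 5 dBu.
Stage 2: 5 dBu is 21 dB over -16 dBu; at 7:1 that becomes 3 dB over, giving -13 dBu.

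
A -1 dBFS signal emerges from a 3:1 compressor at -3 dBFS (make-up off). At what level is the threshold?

-4 dBFS

Let T be the threshold. Output overshoot = (input overshoot)/R, so -3 − T = (-1 − T)/3.
3·(-3 − T) = -1 − T → 2·T = -9 − (-1) = -8.
T = -8/2 = -4 dBFS.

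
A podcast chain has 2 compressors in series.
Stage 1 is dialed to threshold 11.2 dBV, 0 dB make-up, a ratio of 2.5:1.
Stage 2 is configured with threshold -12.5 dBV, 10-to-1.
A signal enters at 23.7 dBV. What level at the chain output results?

-9.63 dBV

Stage 1: overshoot 12.5 dB → 12.5/2.5 = 5 dB → 16.2 dBV.
Stage 2: overshoot 28.7 dB → 28.7/10 = 2.87 dB → -9.63 dBV.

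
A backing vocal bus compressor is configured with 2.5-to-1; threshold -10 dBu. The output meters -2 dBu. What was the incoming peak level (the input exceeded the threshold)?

That's 8 dB above the -10 dBu threshold.
Before 2.5:1 compression the overshoot was 8 × 2.5 = 20 dB, so input = -10 + 20 = 10 dBu.

10 dBu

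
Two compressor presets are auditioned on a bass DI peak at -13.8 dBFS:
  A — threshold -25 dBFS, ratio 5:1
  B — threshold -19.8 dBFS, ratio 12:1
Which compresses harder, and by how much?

A: 11.2 dB over, compressed to 2.24 dB over, so 8.96 dB of GR.
B: 6 dB over, compressed to 0.5 dB over, so 5.5 dB of GR.
Difference: 3.46 dB in favour of A.

A, by 3.46 dB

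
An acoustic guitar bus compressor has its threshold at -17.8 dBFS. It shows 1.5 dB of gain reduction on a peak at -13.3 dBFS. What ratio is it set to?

Input overshoot = -13.3 − (-17.8) = 4.5 dB.
Output overshoot = 4.5 − 1.5 = 3 dB.
Ratio = input overshoot / output overshoot = 4.5 / 3 = 1.5.

1.5:1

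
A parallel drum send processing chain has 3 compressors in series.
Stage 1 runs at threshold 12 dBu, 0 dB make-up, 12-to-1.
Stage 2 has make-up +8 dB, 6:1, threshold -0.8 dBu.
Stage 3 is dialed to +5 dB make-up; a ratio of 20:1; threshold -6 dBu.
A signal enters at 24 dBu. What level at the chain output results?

-0.225 dBu

Stage 1: overshoot 12 dB → 12/12 = 1 dB → 13 dBu.
Stage 2: 13 dBu is 13.8 dB over -0.8 dBu; at 6:1 that becomes 2.3 dB over, giving 1.5 dBu; +8 dB make-up → 9.5 dBu.
Stage 3: 15.5 dB above -6 dBu, reduced 20:1 to 0.775 dB above → -5.225 dBu; +5 dB make-up → -0.225 dBu.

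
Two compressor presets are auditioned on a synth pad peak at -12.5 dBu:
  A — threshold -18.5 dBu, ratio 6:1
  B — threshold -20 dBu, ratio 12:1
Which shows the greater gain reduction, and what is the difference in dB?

B, by 1.875 dB

A: 6 dB over, compressed to 1 dB over, so 5 dB of GR.
B: 7.5 dB over, compressed to 0.625 dB over, so 6.875 dB of GR.
B applies 1.875 dB more gain reduction.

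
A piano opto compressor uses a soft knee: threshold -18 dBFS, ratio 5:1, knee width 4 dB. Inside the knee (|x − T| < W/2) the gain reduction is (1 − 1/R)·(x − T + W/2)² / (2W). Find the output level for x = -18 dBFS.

x − T + W/2 = -18 − (-18) + 2 = 2.
GR = (1 − 1/5) × 2² / 8 = 0.8 × 4 / 8 = 0.4 dB.
Output = -18 − 0.4 = -18.4 dBFS.

-18.4 dBFS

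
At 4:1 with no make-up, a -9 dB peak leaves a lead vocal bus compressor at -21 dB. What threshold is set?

Gain reduction = -9 − (-21) = 12 dB; output overshoot = GR / (R − 1) = 12 / 3 = 4 dB.
Threshold = output − output overshoot = -21 − 4 = -25 dB.

-25 dB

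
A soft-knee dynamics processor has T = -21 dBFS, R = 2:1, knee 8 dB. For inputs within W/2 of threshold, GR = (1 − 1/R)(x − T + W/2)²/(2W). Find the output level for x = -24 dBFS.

x − T + W/2 = -24 − (-21) + 4 = 1.
GR = (1 − 1/2) × 1² / 16 = 0.5 × 1 / 16 = 0.03125 dB.
Output = -24 − 0.03125 = -24.03125 dBFS.

-24.03125 dBFS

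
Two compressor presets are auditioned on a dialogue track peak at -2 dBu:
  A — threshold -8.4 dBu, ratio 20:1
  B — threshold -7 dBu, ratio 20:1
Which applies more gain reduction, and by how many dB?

A, by 1.33 dB

A: 6.4 dB over, compressed to 0.32 dB over, so 6.08 dB of GR.
B: 5 dB over, compressed to 0.25 dB over, so 4.75 dB of GR.
A applies 1.33 dB more gain reduction.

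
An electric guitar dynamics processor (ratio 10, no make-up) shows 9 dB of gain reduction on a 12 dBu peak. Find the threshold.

Input is 10 dB above T (since output overshoot × R = input overshoot: (3 − T)·10 = 12 − T gives T = 2 dBu).
Check: 2 + (12 − 2)/10 = 2 + 1 = 3 dBu. ✓

2 dBu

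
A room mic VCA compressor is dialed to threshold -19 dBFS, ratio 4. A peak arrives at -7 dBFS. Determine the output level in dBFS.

Overshoot: -7 − (-19) = 12 dB.
4:1 compression reduces that to 12/4 = 3 dB over.
That puts the output at -16 dBFS.

-16 dBFS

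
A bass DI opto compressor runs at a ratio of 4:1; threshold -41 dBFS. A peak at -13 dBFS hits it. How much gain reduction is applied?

21 dB

-13 dBFS exceeds the threshold by 28 dB.
A 4:1 ratio leaves 7 dB of that excess.
GR = overshoot in − overshoot out = 28 − 7 = 21 dB.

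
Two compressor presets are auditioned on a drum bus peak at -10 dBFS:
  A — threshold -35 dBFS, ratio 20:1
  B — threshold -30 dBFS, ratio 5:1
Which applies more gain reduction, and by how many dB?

A: 25 dB over, compressed to 1.25 dB over, so 23.75 dB of GR.
B: 20 dB over, compressed to 4 dB over, so 16 dB of GR.
A applies 7.75 dB more gain reduction.

A, by 7.75 dB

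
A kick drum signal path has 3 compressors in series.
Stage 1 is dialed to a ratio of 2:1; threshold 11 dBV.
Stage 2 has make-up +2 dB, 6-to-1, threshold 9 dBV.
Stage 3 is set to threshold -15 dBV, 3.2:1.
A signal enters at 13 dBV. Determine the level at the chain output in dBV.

Stage 1: 13 dBV is 2 dB over 11 dBV; at 2:1 that becomes 1 dB over, giving 12 dBV.
Stage 2: overshoot 3 dB → 3/6 = 0.5 dB → 9.5 dBV; +2 dB make-up → 11.5 dBV.
Stage 3: 11.5 dBV is 26.5 dB over -15 dBV; at 3.2:1 that becomes 8.28125 dB over, giving -6.71875 dBV.

-6.71875 dBV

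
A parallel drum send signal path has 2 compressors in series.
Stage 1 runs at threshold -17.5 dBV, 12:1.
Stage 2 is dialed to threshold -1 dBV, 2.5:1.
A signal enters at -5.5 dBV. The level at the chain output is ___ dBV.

Stage 1: 12 dB above -17.5 dBV, reduced 12:1 to 1 dB above → -16.5 dBV.
Stage 2: -16.5 dBV ≤ -1 dBV, so stage 2 doesn't engage; output -16.5 dBV.

-16.5 dBV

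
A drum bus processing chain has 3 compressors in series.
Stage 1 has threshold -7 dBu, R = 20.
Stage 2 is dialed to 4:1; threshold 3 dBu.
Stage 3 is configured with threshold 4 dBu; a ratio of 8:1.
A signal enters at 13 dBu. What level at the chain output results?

Stage 1: 20 dB above -7 dBu, reduced 20:1 to 1 dB above → -6 dBu.
Stage 2: below threshold (-6 ≤ 3); passes unchanged; output -6 dBu.
Stage 3: -6 dBu ≤ 4 dBu, so stage 3 doesn't engage; output -6 dBu.

-6 dBu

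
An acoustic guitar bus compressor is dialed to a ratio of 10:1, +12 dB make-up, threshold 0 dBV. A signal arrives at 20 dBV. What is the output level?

14 dBV

Overshoot: 20 − 0 = 20 dB.
The 20 dB excess becomes 2 dB after 10:1 reduction.
Output = 0 + 2 = 2 dBV; make-up adds 12 dB, giving 14 dBV.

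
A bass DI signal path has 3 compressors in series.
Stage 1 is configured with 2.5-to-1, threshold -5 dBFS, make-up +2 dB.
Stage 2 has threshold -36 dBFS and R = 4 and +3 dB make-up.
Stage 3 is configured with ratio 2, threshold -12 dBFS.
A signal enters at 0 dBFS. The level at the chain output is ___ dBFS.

-24.25 dBFS

Stage 1: overshoot 5 dB → 5/2.5 = 2 dB → -3 dBFS; +2 dB make-up → -1 dBFS.
Stage 2: 35 dB above -36 dBFS, reduced 4:1 to 8.75 dB above → -27.25 dBFS; +3 dB make-up → -24.25 dBFS.
Stage 3: -24.25 dBFS is at or below the -12 dBFS threshold — no compression; output -24.25 dBFS.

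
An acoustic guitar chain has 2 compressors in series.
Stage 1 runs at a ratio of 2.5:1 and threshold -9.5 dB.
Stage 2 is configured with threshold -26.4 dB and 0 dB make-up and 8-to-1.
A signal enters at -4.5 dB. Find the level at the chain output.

Stage 1: -4.5 dB is 5 dB over -9.5 dB; at 2.5:1 that becomes 2 dB over, giving -7.5 dB.
Stage 2: overshoot 18.9 dB → 18.9/8 = 2.3625 dB → -24.0375 dB.

-24.0375 dB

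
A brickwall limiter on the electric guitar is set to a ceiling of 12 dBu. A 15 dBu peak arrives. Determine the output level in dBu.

The limiter clamps the peak to its 12 dBu ceiling.

12 dBu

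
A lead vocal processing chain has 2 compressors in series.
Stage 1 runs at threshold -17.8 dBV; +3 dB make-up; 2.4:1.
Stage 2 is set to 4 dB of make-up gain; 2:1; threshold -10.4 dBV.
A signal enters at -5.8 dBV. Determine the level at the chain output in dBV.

-6.1 dBV

Stage 1: 12 dB above -17.8 dBV, reduced 2.4:1 to 5 dB above → -12.8 dBV; +3 dB make-up → -9.8 dBV.
Stage 2: overshoot 0.6 dB → 0.6/2 = 0.3 dB → -10.1 dBV; +4 dB make-up → -6.1 dBV.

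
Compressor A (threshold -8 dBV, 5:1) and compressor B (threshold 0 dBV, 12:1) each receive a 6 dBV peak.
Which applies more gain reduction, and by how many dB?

A, by 5.7 dB

A: overshoot 14 dB → output overshoot 2.8 dB → GR 11.2 dB.
B: overshoot 6 dB → output overshoot 0.5 dB → GR 5.5 dB.
Difference: 5.7 dB in favour of A.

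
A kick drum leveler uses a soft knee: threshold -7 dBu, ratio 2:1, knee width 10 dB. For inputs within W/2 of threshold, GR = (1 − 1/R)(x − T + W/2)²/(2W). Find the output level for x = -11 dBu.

-11.025 dBu

x − T + W/2 = -11 − (-7) + 5 = 1.
GR = (1 − 1/2) × 1² / 20 = 0.5 × 1 / 20 = 0.025 dB.
Output = -11 − 0.025 = -11.025 dBu.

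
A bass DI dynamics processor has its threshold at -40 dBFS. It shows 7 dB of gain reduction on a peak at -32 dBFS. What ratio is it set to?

8:1

Input overshoot = -32 − (-40) = 8 dB.
Output overshoot = 8 − 7 = 1 dB.
Ratio = input overshoot / output overshoot = 8 / 1 = 8.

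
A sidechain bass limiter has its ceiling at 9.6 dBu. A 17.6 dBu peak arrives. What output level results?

9.6 dBu

The limiter clamps the peak to its 9.6 dBu ceiling.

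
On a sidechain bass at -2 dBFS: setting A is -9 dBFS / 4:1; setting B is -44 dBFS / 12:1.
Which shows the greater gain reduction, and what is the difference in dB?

A: GR = 7 − 7/4 = 5.25 dB.
B: GR = 42 − 42/12 = 38.5 dB.
B applies 33.25 dB more gain reduction.

B, by 33.25 dB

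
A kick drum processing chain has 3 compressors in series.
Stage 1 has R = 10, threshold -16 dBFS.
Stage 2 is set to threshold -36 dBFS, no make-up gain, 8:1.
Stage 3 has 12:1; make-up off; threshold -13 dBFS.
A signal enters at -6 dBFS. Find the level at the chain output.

Stage 1: -6 dBFS is 10 dB over -16 dBFS; at 10:1 that becomes 1 dB over, giving -15 dBFS.
Stage 2: 21 dB above -36 dBFS, reduced 8:1 to 2.625 dB above → -33.375 dBFS.
Stage 3: below threshold (-33.375 ≤ -13); passes unchanged; output -33.375 dBFS.

-33.375 dBFS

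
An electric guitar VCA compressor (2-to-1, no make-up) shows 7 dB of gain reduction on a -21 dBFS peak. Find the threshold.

-35 dBFS

Gain reduction = -21 − (-28) = 7 dB; output overshoot = GR / (R − 1) = 7 / 1 = 7 dB.
Threshold = output − output overshoot = -28 − 7 = -35 dBFS.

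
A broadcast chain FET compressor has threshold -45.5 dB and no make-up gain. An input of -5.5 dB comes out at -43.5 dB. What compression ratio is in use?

20:1

Input overshoot = -5.5 − (-45.5) = 40 dB; output overshoot = -43.5 − (-45.5) = 2 dB.
Ratio = 40 / 2 = 20.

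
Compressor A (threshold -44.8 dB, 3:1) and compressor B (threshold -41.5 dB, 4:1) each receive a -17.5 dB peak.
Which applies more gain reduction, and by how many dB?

A: GR = 27.3 − 27.3/3 = 18.2 dB.
B: GR = 24 − 24/4 = 18 dB.
Difference: 0.2 dB in favour of A.

A, by 0.2 dB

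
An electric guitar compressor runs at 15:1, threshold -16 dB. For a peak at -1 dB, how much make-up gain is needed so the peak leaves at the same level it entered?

14 dB

Overshoot 15 dB → 15/15 = 1 dB after compression, so the compressed level is -16 + 1 = -15 dB.
Make-up = target − compressed = -1 − (-15) = 14 dB.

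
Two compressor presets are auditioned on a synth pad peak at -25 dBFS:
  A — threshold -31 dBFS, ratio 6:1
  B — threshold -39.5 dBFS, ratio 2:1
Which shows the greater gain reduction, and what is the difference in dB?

B, by 2.25 dB

A: overshoot 6 dB → output overshoot 1 dB → GR 5 dB.
B: overshoot 14.5 dB → output overshoot 7.25 dB → GR 7.25 dB.
B applies 2.25 dB more gain reduction.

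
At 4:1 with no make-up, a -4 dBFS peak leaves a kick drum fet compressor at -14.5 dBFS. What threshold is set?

Input is 14 dB above T (since output overshoot × R = input overshoot: (-14.5 − T)·4 = -4 − T gives T = -18 dBFS).
Check: -18 + (-4 − (-18))/4 = -18 + 3.5 = -14.5 dBFS. ✓

-18 dBFS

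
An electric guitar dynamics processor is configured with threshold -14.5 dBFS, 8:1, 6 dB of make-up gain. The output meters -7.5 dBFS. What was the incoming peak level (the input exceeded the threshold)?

-6.5 dBFS

Remove make-up: -7.5 − 6 = -13.5 dBFS.
Post-compression overshoot = -13.5 − (-14.5) = 1 dB.
Input overshoot = R × output overshoot = 8 dB → input = -14.5 + 8 = -6.5 dBFS.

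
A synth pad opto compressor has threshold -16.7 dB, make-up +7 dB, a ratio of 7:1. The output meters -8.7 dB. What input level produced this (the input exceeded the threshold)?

-9.7 dB

Remove make-up: -8.7 − 7 = -15.7 dB.
That's 1 dB above the -16.7 dB threshold.
Undo the ratio: input overshoot = 1 × 7 = 7 dB, giving input = -9.7 dB.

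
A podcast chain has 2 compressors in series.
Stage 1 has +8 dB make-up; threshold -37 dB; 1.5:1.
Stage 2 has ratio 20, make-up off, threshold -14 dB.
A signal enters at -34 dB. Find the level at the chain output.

Stage 1: -34 dB is 3 dB over -37 dB; at 1.5:1 that becomes 2 dB over, giving -35 dB; +8 dB make-up → -27 dB.
Stage 2: -27 dB is at or below the -14 dB threshold — no compression; output -27 dB.

-27 dB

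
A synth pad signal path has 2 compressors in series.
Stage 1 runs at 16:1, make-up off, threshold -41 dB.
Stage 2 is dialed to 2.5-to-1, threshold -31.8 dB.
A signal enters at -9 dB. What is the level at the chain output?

-39 dB

Stage 1: -9 dB is 32 dB over -41 dB; at 16:1 that becomes 2 dB over, giving -39 dB.
Stage 2: -39 dB ≤ -31.8 dB, so stage 2 doesn't engage; output -39 dB.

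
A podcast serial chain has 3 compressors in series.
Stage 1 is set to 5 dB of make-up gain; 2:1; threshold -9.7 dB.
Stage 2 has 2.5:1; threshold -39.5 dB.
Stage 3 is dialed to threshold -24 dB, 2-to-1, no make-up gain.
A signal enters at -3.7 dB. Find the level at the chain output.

-24.38 dB

Stage 1: 6 dB above -9.7 dB, reduced 2:1 to 3 dB above → -6.7 dB; +5 dB make-up → -1.7 dB.
Stage 2: -1.7 dB is 37.8 dB over -39.5 dB; at 2.5:1 that becomes 15.12 dB over, giving -24.38 dB.
Stage 3: -24.38 dB ≤ -24 dB, so stage 3 doesn't engage; output -24.38 dB.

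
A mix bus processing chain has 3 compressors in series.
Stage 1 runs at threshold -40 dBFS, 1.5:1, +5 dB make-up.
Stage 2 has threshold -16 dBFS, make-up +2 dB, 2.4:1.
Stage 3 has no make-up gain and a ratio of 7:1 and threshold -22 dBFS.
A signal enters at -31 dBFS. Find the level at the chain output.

Stage 1: overshoot 9 dB → 9/1.5 = 6 dB → -34 dBFS; +5 dB make-up → -29 dBFS.
Stage 2: below threshold (-29 ≤ -16); passes unchanged; make-up brings it to -27 dBFS.
Stage 3: -27 dBFS ≤ -22 dBFS, so stage 3 doesn't engage; output -27 dBFS.

-27 dBFS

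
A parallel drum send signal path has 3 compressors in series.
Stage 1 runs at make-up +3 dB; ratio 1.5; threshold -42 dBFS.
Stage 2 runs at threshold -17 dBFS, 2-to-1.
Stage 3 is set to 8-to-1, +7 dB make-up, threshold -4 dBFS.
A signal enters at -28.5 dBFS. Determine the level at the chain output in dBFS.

-23 dBFS

Stage 1: -28.5 dBFS is 13.5 dB over -42 dBFS; at 1.5:1 that becomes 9 dB over, giving -33 dBFS; +3 dB make-up → -30 dBFS.
Stage 2: -30 dBFS ≤ -17 dBFS, so stage 2 doesn't engage; output -30 dBFS.
Stage 3: -30 dBFS ≤ -4 dBFS, so stage 3 doesn't engage; make-up brings it to -23 dBFS.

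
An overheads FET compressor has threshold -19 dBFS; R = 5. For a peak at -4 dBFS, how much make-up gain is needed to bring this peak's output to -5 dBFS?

11 dB

The peak compresses to -19 + 15/5 = -16 dBFS.
To reach -5 dBFS requires -5 − (-16) = 11 dB of make-up.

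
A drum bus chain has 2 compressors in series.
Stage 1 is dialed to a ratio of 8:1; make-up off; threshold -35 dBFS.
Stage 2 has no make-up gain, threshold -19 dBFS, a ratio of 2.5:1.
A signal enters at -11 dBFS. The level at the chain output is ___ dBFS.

-32 dBFS

Stage 1: overshoot 24 dB → 24/8 = 3 dB → -32 dBFS.
Stage 2: -32 dBFS ≤ -19 dBFS, so stage 2 doesn't engage; output -32 dBFS.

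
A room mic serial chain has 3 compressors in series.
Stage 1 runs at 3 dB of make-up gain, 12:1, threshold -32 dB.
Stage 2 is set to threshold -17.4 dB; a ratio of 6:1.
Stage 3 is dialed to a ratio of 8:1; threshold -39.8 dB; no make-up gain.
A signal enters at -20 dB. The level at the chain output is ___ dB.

-38.325 dB

Stage 1: overshoot 12 dB → 12/12 = 1 dB → -31 dB; +3 dB make-up → -28 dB.
Stage 2: -28 dB is at or below the -17.4 dB threshold — no compression; output -28 dB.
Stage 3: overshoot 11.8 dB → 11.8/8 = 1.475 dB → -38.325 dB.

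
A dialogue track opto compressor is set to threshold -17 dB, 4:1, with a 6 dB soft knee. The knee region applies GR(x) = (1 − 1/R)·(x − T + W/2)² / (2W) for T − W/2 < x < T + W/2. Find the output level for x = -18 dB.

x − T + W/2 = -18 − (-17) + 3 = 2.
GR = (1 − 1/4) × 2² / 12 = 0.75 × 4 / 12 = 0.25 dB.
Output = -18 − 0.25 = -18.25 dB.

-18.25 dB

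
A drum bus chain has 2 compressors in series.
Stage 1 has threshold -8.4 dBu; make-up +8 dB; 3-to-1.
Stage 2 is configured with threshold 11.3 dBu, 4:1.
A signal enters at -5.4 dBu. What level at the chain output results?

Stage 1: -5.4 dBu is 3 dB over -8.4 dBu; at 3:1 that becomes 1 dB over, giving -7.4 dBu; +8 dB make-up → 0.6 dBu.
Stage 2: 0.6 dBu is at or below the 11.3 dBu threshold — no compression; output 0.6 dBu.

0.6 dBu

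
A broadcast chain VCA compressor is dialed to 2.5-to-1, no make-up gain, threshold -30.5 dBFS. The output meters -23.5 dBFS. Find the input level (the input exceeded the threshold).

Post-compression overshoot = -23.5 − (-30.5) = 7 dB.
Undo the ratio: input overshoot = 7 × 2.5 = 17.5 dB, giving input = -13 dBFS.

-13 dBFS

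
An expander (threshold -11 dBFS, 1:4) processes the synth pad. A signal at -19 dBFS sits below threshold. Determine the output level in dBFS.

The input is 8 dB below the -11 dBFS threshold.
A 1:4 expander multiplies undershoot by 4: 8 × 4 = 32 dB below threshold.
Output = -11 − 32 = -43 dBFS.

-43 dBFS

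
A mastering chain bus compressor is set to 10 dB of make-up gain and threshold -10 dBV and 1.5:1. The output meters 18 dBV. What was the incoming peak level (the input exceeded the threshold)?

Before make-up, the level was 18 − 10 = 8 dBV.
The compressed level sits 8 − (-10) = 18 dB over threshold.
Before 1.5:1 compression the overshoot was 18 × 1.5 = 27 dB, so input = -10 + 27 = 17 dBV.

17 dBV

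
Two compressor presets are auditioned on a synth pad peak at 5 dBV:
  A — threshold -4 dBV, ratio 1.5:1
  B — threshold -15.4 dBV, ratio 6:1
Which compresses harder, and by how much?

A: overshoot 9 dB → output overshoot 6 dB → GR 3 dB.
B: overshoot 20.4 dB → output overshoot 3.4 dB → GR 17 dB.
B applies 14 dB more gain reduction.

B, by 14 dB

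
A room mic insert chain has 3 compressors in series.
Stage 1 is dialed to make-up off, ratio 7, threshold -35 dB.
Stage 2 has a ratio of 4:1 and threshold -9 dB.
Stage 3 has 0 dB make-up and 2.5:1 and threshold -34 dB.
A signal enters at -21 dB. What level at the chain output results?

Stage 1: -21 dB is 14 dB over -35 dB; at 7:1 that becomes 2 dB over, giving -33 dB.
Stage 2: below threshold (-33 ≤ -9); passes unchanged; output -33 dB.
Stage 3: -33 dB is 1 dB over -34 dB; at 2.5:1 that becomes 0.4 dB over, giving -33.6 dB.

-33.6 dB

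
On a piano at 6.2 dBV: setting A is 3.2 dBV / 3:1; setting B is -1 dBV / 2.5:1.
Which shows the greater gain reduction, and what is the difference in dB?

B, by 2.32 dB

A: 3 dB over, compressed to 1 dB over, so 2 dB of GR.
B: 7.2 dB over, compressed to 2.88 dB over, so 4.32 dB of GR.
B applies 2.32 dB more gain reduction.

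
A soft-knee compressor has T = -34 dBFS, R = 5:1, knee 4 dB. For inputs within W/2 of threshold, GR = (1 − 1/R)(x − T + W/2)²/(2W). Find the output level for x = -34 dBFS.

-34.4 dBFS

x − T + W/2 = -34 − (-34) + 2 = 2.
GR = (1 − 1/5) × 2² / 8 = 0.8 × 4 / 8 = 0.4 dB.
Output = -34 − 0.4 = -34.4 dBFS.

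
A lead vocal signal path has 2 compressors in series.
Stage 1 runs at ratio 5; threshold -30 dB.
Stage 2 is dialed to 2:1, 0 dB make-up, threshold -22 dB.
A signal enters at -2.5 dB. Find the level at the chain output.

-24.5 dB

Stage 1: -2.5 dB is 27.5 dB over -30 dB; at 5:1 that becomes 5.5 dB over, giving -24.5 dB.
Stage 2: below threshold (-24.5 ≤ -22); passes unchanged; output -24.5 dB.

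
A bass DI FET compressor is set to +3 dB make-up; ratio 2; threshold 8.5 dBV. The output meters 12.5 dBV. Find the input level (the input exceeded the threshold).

10.5 dBV

Before make-up, the level was 12.5 − 3 = 9.5 dBV.
Post-compression overshoot = 9.5 − 8.5 = 1 dB.
Undo the ratio: input overshoot = 1 × 2 = 2 dB, giving input = 10.5 dBV.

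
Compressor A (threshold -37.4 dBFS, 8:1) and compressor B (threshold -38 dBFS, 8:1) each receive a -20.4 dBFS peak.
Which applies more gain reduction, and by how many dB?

B, by 0.525 dB

A: 17 dB over, compressed to 2.125 dB over, so 14.875 dB of GR.
B: 17.6 dB over, compressed to 2.2 dB over, so 15.4 dB of GR.
B applies 0.525 dB more gain reduction.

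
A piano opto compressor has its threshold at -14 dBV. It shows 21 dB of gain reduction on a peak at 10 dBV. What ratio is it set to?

Input overshoot = 10 − (-14) = 24 dB.
Output overshoot = 24 − 21 = 3 dB.
Ratio = input overshoot / output overshoot = 24 / 3 = 8.

8:1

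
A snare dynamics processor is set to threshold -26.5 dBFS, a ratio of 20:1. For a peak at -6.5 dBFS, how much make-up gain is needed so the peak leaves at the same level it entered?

Without make-up, output = threshold + overshoot/20 = -26.5 + 1 = -25.5 dBFS.
Gap to target: 19 dB.

19 dB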